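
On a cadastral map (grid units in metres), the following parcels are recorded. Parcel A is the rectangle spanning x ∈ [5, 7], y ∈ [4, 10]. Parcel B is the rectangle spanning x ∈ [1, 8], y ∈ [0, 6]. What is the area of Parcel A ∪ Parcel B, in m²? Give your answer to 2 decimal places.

By inclusion–exclusion:
Individual areas: |Parcel A| = 12, |Parcel B| = 42.
|Parcel A∩Parcel B|: x∈[5,7], y∈[4,6] → 2·2 = 4.
|Parcel A ∪ Parcel B| = 54 − 4 = 50.00.

50.00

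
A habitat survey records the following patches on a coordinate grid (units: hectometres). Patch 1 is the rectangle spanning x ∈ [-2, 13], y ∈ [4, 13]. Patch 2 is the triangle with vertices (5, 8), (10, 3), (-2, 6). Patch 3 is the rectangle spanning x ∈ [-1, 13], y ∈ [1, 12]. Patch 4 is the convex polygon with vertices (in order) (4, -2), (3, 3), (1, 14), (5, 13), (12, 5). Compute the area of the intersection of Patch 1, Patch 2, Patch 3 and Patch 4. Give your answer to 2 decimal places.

The intersection is the polygon with vertices (5,8), (9,4), (6,4), (2.667,4.833), (2.235,7.21).
By the shoelace formula its area is 15.71.

15.71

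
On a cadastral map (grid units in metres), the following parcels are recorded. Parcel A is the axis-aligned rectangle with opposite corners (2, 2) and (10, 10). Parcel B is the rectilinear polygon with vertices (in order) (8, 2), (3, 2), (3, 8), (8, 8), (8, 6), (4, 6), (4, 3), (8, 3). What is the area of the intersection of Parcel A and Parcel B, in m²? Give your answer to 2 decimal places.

The intersection is the polygon with vertices (3,2), (3,8), (8,8), (8,6), (4,6), (4,3), (8,3), (8,2).
By the shoelace formula its area is 18.00.

18.00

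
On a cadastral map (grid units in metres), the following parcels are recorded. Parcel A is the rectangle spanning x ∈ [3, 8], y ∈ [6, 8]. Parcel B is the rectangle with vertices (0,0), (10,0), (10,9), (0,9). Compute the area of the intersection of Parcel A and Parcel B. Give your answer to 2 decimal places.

10.00

|Parcel A∩Parcel B|: x∈[3,8], y∈[6,8] → 5·2 = 10.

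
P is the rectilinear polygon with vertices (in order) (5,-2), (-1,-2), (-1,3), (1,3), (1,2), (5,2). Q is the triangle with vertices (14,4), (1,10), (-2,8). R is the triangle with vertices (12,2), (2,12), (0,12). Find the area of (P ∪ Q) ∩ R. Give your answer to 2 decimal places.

The region (P ∪ Q) ∩ R is the polygon with vertices (6.571,7.429), (8.667,5.333), (7.714,5.571), (4.138,8.552).
By the shoelace formula its area is 2.37.

2.37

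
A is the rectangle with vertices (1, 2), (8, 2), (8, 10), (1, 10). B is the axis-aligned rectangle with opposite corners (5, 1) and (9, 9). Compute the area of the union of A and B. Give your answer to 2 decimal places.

By inclusion–exclusion:
Individual areas: |A| = 56, |B| = 32.
|A∩B|: x∈[5,8], y∈[2,9] → 3·7 = 21.
|A ∪ B| = 88 − 21 = 67.00.

67.00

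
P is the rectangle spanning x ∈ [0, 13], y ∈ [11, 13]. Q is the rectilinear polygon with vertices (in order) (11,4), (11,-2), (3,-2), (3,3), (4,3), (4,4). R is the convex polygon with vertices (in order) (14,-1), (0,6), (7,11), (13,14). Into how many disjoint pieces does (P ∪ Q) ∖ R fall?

2

(P ∪ Q) ∖ R splits into 2 disjoint pieces (area 18, area 34.75).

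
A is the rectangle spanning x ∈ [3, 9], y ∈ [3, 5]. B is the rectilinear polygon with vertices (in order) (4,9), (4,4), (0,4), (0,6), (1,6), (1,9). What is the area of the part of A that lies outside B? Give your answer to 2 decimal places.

|A| = 12, |A∩B| = 1.
|A ∖ B| = |A| − |A∩B| = 12 − 1 = 11.00.

11.00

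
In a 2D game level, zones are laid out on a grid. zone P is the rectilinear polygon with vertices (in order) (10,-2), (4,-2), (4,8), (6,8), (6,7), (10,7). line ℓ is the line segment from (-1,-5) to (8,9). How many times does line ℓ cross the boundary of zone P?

2

The segment meets the boundary at (6.714,7), (4,2.778).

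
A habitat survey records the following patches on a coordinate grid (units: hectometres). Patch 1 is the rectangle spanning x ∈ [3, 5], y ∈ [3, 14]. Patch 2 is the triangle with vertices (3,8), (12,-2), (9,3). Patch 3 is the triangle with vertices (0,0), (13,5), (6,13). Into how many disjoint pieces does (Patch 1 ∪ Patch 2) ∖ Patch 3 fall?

2

(Patch 1 ∪ Patch 2) ∖ Patch 3 splits into 2 disjoint pieces (area 10.6667, area 3.9266).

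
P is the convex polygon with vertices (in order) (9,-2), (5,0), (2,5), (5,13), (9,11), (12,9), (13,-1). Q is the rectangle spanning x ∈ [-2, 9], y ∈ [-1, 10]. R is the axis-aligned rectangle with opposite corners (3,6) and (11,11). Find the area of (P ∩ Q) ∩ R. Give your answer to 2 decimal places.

22.98

The region (P ∩ Q) ∩ R is the polygon with vertices (3.875,10), (9,10), (9,6), (3,6), (3,7.667).
By the shoelace formula its area is 22.98.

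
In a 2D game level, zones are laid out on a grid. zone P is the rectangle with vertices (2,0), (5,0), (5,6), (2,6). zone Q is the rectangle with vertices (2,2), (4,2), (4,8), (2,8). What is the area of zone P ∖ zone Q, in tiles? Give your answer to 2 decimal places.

10.00

|zone P∩zone Q|: x∈[2,4], y∈[2,6] → 2·4 = 8.
|zone P| = 18.
|zone P ∖ zone Q| = |zone P| − |zone P∩zone Q| = 18 − 8 = 10.00.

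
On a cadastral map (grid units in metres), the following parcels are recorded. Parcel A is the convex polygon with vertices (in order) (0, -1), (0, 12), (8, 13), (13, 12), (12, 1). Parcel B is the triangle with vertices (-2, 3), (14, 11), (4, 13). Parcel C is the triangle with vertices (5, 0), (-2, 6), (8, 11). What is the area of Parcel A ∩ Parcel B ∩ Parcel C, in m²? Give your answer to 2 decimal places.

The intersection is the polygon with vertices (0.571,7.286), (8,11), (7.053,7.526), (0.21,4.105), (0,4.286), (0,6.333).
By the shoelace formula its area is 22.36.

22.36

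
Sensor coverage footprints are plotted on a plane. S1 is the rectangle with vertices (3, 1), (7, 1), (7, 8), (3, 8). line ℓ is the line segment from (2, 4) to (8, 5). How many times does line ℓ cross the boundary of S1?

2

The segment meets the boundary at (7,4.833), (3,4.167).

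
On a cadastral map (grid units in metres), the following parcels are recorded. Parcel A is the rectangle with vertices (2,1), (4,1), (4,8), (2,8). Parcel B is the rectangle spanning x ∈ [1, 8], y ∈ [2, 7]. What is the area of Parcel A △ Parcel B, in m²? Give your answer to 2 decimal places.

|Parcel A∩Parcel B|: x∈[2,4], y∈[2,7] → 2·5 = 10.
|Parcel A △ Parcel B| = |Parcel A| + |Parcel B| − 2·|Parcel A∩Parcel B| = 14 + 35 − 20 = 29.00.

29.00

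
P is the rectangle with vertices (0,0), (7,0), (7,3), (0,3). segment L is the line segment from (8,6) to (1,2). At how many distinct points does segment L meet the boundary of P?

The segment meets the boundary at (2.75,3).

1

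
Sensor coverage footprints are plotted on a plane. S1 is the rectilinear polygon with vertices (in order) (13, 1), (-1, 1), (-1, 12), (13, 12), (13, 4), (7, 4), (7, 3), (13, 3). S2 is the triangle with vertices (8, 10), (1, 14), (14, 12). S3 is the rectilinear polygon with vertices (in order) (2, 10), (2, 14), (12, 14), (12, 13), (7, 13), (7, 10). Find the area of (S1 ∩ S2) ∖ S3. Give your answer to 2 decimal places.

|S1 ∩ S2| = 9.3333.
|(S1 ∩ S2) ∩ S3| = 1.7857.
|(S1 ∩ S2) ∖ S3| = 9.3333 − 1.7857 = 7.55.

7.55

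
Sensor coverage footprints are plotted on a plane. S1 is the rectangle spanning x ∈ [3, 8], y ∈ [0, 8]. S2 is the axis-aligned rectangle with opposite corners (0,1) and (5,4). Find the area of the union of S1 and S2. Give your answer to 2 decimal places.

49.00

By inclusion–exclusion:
Individual areas: |S1| = 40, |S2| = 15.
|S1∩S2|: x∈[3,5], y∈[1,4] → 2·3 = 6.
|S1 ∪ S2| = 55 − 6 = 49.00.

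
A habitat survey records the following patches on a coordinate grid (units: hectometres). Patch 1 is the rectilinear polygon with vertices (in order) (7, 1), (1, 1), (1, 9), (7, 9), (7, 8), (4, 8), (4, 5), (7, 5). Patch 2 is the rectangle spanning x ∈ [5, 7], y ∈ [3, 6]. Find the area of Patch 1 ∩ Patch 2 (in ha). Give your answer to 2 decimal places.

4.00

The intersection is the polygon with vertices (7,5), (7,3), (5,3), (5,5).
By the shoelace formula its area is 4.00.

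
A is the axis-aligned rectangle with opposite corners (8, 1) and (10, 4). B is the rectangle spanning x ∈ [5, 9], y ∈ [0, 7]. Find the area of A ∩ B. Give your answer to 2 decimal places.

|A∩B|: x∈[8,9], y∈[1,4] → 1·3 = 3.

3.00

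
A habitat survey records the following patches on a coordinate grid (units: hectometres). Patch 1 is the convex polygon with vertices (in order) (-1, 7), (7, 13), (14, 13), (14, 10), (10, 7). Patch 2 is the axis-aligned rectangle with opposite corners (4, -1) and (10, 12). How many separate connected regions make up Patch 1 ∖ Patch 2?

2

Patch 1 ∖ Patch 2 splits into 2 disjoint pieces (area 9.375, area 21.6667).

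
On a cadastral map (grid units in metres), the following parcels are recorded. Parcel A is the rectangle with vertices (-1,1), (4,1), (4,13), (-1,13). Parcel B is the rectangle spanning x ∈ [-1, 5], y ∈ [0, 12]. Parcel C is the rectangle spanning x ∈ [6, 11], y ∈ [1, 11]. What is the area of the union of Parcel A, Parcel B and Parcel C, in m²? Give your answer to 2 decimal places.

127.00

By inclusion–exclusion:
Individual areas: |Parcel A| = 60, |Parcel B| = 72, |Parcel C| = 50.
|Parcel A∩Parcel B|: x∈[-1,4], y∈[1,12] → 5·11 = 55.
|Parcel A∩Parcel C| = 0 (no overlap).
|Parcel B∩Parcel C| = 0 (no overlap).
|Parcel A∩Parcel B∩Parcel C| = 0.
|Parcel A ∪ Parcel B ∪ Parcel C| = 182 − 55 + 0 = 127.00.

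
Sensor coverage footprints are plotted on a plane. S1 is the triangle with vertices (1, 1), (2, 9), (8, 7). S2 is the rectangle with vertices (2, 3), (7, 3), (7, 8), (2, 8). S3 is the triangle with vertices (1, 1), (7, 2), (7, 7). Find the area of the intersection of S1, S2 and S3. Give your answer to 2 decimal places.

2.24

The intersection is the polygon with vertices (7,6.143), (3.333,3), (3,3), (7,7).
By the shoelace formula its area is 2.24.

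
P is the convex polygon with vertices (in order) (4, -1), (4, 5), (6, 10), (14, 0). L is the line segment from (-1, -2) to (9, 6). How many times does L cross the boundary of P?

The segment meets the boundary at (4,2).

1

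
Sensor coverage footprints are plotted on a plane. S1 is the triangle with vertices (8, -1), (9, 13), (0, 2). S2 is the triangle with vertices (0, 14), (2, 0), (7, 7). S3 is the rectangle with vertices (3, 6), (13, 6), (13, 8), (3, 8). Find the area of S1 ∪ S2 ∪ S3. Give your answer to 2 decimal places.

90.56

By inclusion–exclusion:
Individual areas: |S1| = 57.5, |S2| = 42, |S3| = 20.
|S1∩S2| = 17.7987.
|S1∩S3| = 8.961.
|S2∩S3| = 7.1429.
|S1∩S2∩S3| = 4.961.
|S1 ∪ S2 ∪ S3| = 119.5 − 33.9026 + 4.961 = 90.56.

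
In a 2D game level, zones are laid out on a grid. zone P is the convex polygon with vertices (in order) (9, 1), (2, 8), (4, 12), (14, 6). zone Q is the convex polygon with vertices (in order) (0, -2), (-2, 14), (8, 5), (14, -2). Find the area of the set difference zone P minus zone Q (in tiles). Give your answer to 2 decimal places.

41.02

|zone P| = 61, |zone P∩zone Q| = 19.9761.
|zone P ∖ zone Q| = |zone P| − |zone P∩zone Q| = 61 − 19.9761 = 41.02.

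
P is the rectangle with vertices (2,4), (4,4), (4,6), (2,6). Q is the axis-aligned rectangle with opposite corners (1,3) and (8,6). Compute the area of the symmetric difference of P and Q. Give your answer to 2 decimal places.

|P∩Q|: x∈[2,4], y∈[4,6] → 2·2 = 4.
|P △ Q| = |P| + |Q| − 2·|P∩Q| = 4 + 21 − 8 = 17.00.

17.00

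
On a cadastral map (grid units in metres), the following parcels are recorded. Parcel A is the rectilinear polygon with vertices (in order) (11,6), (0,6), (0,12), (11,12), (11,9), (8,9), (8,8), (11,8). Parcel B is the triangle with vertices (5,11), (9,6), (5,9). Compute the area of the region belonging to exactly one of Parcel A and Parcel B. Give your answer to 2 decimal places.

|Parcel A| = 63, |Parcel B| = 4, |Parcel A∩Parcel B| = 4.
|Parcel A △ Parcel B| = |Parcel A| + |Parcel B| − 2·|Parcel A∩Parcel B| = 63 + 4 − 8 = 59.00.

59.00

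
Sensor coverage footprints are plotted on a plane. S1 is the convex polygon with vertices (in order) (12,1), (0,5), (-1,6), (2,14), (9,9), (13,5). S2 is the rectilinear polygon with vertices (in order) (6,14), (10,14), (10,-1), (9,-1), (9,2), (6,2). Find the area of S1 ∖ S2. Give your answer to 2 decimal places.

|S1| = 94, |S1∩S2| = 29.381.
|S1 ∖ S2| = |S1| − |S1∩S2| = 94 − 29.381 = 64.62.

64.62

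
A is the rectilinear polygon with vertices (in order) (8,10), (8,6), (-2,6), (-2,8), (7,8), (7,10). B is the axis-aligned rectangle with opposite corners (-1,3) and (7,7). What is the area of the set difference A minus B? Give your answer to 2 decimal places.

14.00

|A| = 22, |A∩B| = 8.
|A ∖ B| = |A| − |A∩B| = 22 − 8 = 14.00.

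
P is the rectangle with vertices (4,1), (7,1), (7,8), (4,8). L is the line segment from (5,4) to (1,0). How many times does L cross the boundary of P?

The segment meets the boundary at (4,3).

1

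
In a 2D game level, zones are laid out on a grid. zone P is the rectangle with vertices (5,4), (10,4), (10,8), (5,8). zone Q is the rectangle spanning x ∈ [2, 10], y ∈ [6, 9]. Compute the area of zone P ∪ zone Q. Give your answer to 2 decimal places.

34.00

By inclusion–exclusion:
Individual areas: |zone P| = 20, |zone Q| = 24.
|zone P∩zone Q|: x∈[5,10], y∈[6,8] → 5·2 = 10.
|zone P ∪ zone Q| = 44 − 10 = 34.00.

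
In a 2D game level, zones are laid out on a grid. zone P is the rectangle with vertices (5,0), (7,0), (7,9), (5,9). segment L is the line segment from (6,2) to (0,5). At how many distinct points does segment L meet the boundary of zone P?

The segment meets the boundary at (5,2.5).

1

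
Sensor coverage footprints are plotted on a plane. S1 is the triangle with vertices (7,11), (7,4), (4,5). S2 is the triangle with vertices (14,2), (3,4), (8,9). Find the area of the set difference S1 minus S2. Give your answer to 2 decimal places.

|S1| = 10.5, |S1∩S2| = 6.
|S1 ∖ S2| = |S1| − |S1∩S2| = 10.5 − 6 = 4.50.

4.50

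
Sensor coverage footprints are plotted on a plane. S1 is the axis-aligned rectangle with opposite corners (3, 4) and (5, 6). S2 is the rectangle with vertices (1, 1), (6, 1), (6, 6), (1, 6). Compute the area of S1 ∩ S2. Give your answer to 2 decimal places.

|S1∩S2|: x∈[3,5], y∈[4,6] → 2·2 = 4.

4.00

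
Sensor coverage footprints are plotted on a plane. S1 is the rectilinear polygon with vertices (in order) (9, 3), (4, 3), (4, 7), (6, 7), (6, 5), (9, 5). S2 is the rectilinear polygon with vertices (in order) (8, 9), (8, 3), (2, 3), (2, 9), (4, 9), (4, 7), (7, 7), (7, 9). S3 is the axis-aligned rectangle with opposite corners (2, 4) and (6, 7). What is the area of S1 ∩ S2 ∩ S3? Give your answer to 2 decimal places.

6.00

The intersection is the polygon with vertices (4,7), (6,7), (6,5), (6,4), (4,4).
By the shoelace formula its area is 6.00.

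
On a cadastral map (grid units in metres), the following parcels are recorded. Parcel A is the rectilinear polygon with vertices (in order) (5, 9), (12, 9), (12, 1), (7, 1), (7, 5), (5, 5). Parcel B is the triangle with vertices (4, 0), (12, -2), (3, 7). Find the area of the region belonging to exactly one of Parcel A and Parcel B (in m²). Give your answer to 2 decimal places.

|Parcel A| = 48, |Parcel B| = 27, |Parcel A∩Parcel B| = 2.
|Parcel A △ Parcel B| = |Parcel A| + |Parcel B| − 2·|Parcel A∩Parcel B| = 48 + 27 − 4 = 71.00.

71.00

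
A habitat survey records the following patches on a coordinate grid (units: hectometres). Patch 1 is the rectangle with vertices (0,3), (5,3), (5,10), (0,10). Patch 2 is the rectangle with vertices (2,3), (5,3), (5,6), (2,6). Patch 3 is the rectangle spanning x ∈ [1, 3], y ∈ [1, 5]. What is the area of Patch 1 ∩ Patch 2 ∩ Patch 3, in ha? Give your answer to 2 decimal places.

The intersection is the polygon with vertices (2,3), (2,5), (3,5), (3,3).
By the shoelace formula its area is 2.00.

2.00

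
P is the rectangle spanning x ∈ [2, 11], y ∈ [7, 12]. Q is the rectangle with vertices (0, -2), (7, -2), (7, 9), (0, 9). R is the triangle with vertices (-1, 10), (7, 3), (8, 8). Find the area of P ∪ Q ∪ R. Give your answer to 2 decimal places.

By inclusion–exclusion:
Individual areas: |P| = 45, |Q| = 77, |R| = 23.5.
|P∩Q|: x∈[2,7], y∈[7,9] → 5·2 = 10.
|P∩R| = 9.8196.
|Q∩R| = 19.2103.
|P∩Q∩R| = 8.5585.
|P ∪ Q ∪ R| = 145.5 − 39.03 + 8.5585 = 115.03.

115.03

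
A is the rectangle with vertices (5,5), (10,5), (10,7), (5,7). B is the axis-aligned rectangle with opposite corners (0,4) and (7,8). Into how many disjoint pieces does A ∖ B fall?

1

A ∖ B is a single connected region.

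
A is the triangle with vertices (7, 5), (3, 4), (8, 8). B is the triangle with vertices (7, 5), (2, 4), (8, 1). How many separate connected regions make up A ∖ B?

1

A ∖ B is a single connected region.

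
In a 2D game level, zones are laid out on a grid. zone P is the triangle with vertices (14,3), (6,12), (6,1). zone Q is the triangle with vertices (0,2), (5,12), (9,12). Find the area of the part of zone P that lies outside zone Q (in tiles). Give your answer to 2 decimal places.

|zone P| = 44, |zone P∩zone Q| = 2.4845.
|zone P ∖ zone Q| = |zone P| − |zone P∩zone Q| = 44 − 2.4845 = 41.52.

41.52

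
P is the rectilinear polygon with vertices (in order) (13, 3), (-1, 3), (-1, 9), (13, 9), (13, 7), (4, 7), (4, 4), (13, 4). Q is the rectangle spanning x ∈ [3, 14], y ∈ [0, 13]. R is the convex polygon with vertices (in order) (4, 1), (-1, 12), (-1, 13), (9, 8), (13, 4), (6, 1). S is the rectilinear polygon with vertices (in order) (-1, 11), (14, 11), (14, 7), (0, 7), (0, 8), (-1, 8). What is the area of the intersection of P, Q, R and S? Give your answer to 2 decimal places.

The intersection is the polygon with vertices (7,9), (9,8), (10,7), (4,7), (3,7), (3,9).
By the shoelace formula its area is 11.50.

11.50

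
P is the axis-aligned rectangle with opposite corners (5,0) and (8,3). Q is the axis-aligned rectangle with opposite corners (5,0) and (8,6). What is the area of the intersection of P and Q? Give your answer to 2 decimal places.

|P∩Q|: x∈[5,8], y∈[0,3] → 3·3 = 9.

9.00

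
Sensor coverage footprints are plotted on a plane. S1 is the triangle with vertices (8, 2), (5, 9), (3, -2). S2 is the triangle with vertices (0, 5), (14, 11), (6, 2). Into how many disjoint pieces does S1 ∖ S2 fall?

S1 ∖ S2 splits into 2 disjoint pieces (area 11.2472, area 0.9644).

2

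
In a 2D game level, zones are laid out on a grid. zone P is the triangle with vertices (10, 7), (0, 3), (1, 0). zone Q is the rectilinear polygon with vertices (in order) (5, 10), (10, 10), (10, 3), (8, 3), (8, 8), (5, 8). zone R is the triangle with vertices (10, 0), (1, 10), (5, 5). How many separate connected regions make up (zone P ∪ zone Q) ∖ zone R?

2

(zone P ∪ zone Q) ∖ zone R splits into 2 disjoint pieces (area 13.2812, area 22.4871).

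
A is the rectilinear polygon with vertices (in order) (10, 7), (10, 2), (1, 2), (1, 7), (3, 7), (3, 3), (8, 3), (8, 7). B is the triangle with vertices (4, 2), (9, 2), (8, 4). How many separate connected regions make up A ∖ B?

A ∖ B splits into 2 disjoint pieces (area 9, area 12).

2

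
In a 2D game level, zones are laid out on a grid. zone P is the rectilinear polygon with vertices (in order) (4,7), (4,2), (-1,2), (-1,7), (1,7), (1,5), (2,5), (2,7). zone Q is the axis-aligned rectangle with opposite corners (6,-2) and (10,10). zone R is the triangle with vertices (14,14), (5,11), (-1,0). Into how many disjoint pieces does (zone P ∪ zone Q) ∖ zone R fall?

(zone P ∪ zone Q) ∖ zone R splits into 4 disjoint pieces (area 3.8095, area 9.7273, area 0.6136, area 41.5619).

4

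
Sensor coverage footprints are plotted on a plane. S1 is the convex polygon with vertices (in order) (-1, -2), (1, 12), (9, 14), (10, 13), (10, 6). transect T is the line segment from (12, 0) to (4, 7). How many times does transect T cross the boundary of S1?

1

The segment meets the boundary at (7.348,4.071).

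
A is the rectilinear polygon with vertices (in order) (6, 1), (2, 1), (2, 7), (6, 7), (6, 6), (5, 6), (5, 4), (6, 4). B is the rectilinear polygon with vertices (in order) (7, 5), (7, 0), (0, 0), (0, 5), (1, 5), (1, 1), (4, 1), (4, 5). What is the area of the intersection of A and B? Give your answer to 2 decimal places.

7.00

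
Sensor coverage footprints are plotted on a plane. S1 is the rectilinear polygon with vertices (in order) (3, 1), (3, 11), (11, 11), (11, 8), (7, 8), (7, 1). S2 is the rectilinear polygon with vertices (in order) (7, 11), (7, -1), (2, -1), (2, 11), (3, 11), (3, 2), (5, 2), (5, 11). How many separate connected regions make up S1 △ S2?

S1 △ S2 splits into 2 disjoint pieces (area 38, area 12).

2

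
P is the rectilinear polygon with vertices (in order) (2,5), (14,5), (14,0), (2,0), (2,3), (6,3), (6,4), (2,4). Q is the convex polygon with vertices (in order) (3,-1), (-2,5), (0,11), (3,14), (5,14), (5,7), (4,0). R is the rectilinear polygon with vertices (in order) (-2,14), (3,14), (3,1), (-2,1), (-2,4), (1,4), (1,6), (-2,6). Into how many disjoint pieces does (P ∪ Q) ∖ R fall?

(P ∪ Q) ∖ R splits into 2 disjoint pieces (area 73.3976, area 5.4167).

2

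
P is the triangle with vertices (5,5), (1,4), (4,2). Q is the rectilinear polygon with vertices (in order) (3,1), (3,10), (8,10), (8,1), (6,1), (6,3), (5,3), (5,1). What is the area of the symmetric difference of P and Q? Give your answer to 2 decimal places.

|P| = 5.5, |Q| = 43, |P∩Q| = 3.6667.
|P △ Q| = |P| + |Q| − 2·|P∩Q| = 5.5 + 43 − 7.3333 = 41.17.

41.17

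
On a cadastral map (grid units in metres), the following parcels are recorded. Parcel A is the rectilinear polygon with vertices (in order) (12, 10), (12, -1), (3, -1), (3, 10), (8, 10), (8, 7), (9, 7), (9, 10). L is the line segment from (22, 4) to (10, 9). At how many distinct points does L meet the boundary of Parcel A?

The segment meets the boundary at (12,8.167).

1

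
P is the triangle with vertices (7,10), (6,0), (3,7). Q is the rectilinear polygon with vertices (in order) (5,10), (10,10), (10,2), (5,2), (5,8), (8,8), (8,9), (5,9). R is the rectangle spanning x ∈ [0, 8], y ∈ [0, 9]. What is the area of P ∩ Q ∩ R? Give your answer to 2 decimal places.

8.98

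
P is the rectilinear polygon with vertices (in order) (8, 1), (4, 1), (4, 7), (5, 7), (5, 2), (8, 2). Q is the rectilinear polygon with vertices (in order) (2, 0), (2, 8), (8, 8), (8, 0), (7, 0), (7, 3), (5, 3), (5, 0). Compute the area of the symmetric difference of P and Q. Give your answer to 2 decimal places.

|P| = 9, |Q| = 42, |P∩Q| = 7.
|P △ Q| = |P| + |Q| − 2·|P∩Q| = 9 + 42 − 14 = 37.00.

37.00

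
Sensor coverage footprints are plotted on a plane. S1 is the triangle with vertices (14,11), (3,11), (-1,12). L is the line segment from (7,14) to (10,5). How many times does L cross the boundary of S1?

The segment meets the boundary at (8,11), (7.864,11.409).

2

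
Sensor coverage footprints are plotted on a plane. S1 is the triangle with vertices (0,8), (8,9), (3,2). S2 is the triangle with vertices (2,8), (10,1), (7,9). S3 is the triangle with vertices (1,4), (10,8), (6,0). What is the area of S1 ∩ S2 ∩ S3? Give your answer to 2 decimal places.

0.49

The intersection is the polygon with vertices (5.253,5.154), (4.695,5.642), (6.023,6.233).
By the shoelace formula its area is 0.49.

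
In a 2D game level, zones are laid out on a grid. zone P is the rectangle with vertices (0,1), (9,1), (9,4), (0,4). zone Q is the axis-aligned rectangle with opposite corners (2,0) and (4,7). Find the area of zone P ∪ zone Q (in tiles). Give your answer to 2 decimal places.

35.00

By inclusion–exclusion:
Individual areas: |zone P| = 27, |zone Q| = 14.
|zone P∩zone Q|: x∈[2,4], y∈[1,4] → 2·3 = 6.
|zone P ∪ zone Q| = 41 − 6 = 35.00.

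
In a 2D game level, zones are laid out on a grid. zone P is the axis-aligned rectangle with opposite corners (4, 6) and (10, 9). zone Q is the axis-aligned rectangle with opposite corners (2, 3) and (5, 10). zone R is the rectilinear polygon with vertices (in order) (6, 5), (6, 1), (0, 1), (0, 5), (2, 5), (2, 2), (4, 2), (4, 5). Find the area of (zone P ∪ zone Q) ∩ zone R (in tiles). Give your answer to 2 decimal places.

2.00

|zone P ∪ zone Q| = 36.
|(zone P ∪ zone Q) ∩ zone R| = 2.00.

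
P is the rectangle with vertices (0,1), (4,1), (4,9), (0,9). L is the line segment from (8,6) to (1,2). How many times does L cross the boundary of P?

1

The segment meets the boundary at (4,3.714).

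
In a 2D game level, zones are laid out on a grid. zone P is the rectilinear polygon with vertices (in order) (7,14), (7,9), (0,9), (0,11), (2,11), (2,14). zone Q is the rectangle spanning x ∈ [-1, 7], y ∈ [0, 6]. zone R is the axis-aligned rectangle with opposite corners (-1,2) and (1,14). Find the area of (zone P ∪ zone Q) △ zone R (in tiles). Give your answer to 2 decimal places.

81.00

|zone P ∪ zone Q| = 77.
|(zone P ∪ zone Q) ∩ zone R| = 10.
|(zone P ∪ zone Q) △ zone R| = 77 + 24 − 20 = 81.00.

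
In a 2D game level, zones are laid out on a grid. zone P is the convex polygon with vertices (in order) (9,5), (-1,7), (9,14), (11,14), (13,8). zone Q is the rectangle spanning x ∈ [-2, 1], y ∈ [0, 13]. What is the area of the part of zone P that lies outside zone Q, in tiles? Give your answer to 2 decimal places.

67.20

|zone P| = 69, |zone P∩zone Q| = 1.8.
|zone P ∖ zone Q| = |zone P| − |zone P∩zone Q| = 69 − 1.8 = 67.20.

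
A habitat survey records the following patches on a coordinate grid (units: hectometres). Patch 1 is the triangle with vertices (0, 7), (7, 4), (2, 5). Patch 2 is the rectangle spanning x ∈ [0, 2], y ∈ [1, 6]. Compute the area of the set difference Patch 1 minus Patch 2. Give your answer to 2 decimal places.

3.50

|Patch 1| = 4, |Patch 1∩Patch 2| = 0.5.
|Patch 1 ∖ Patch 2| = |Patch 1| − |Patch 1∩Patch 2| = 4 − 0.5 = 3.50.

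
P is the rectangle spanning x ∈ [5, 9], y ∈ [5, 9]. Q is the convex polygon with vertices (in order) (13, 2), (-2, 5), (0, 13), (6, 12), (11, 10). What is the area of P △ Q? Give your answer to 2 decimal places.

91.50

|P| = 16, |Q| = 107.5, |P∩Q| = 16.
|P △ Q| = |P| + |Q| − 2·|P∩Q| = 16 + 107.5 − 32 = 91.50.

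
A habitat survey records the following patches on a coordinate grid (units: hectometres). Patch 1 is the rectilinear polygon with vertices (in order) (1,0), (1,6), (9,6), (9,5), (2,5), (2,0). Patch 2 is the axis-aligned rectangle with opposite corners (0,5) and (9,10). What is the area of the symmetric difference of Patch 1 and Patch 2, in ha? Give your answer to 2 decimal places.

|Patch 1| = 13, |Patch 2| = 45, |Patch 1∩Patch 2| = 8.
|Patch 1 △ Patch 2| = |Patch 1| + |Patch 2| − 2·|Patch 1∩Patch 2| = 13 + 45 − 16 = 42.00.

42.00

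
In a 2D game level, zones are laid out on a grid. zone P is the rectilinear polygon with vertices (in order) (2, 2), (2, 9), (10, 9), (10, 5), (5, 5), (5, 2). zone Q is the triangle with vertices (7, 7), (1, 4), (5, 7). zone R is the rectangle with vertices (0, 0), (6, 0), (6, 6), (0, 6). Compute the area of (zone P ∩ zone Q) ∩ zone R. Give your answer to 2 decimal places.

The region (zone P ∩ zone Q) ∩ zone R is the polygon with vertices (3.667,6), (5,6), (2,4.5), (2,4.75).
By the shoelace formula its area is 1.21.

1.21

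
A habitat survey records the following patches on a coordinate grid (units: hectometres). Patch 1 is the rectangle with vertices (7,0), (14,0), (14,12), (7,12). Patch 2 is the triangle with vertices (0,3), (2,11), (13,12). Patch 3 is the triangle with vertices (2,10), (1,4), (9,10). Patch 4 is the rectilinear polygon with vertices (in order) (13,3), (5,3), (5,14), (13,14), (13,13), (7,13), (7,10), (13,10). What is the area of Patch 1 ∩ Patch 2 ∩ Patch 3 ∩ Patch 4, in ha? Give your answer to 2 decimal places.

1.50

The intersection is the polygon with vertices (9,10), (7,8.5), (7,10).
By the shoelace formula its area is 1.50.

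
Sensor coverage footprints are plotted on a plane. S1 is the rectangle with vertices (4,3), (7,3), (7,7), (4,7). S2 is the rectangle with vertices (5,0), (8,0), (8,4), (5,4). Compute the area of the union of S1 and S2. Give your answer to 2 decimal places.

By inclusion–exclusion:
Individual areas: |S1| = 12, |S2| = 12.
|S1∩S2|: x∈[5,7], y∈[3,4] → 2·1 = 2.
|S1 ∪ S2| = 24 − 2 = 22.00.

22.00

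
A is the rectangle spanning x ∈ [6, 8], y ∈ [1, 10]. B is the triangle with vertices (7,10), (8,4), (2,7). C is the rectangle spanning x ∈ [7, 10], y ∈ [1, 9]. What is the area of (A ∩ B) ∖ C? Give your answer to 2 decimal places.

|A ∩ B| = 7.7.
|(A ∩ B) ∩ C| = 2.6667.
|(A ∩ B) ∖ C| = 7.7 − 2.6667 = 5.03.

5.03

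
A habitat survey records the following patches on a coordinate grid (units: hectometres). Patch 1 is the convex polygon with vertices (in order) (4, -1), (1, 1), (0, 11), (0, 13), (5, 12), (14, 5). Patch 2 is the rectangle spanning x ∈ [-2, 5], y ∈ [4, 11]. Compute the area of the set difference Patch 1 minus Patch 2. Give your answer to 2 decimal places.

80.45

|Patch 1| = 113, |Patch 1∩Patch 2| = 32.55.
|Patch 1 ∖ Patch 2| = |Patch 1| − |Patch 1∩Patch 2| = 113 − 32.55 = 80.45.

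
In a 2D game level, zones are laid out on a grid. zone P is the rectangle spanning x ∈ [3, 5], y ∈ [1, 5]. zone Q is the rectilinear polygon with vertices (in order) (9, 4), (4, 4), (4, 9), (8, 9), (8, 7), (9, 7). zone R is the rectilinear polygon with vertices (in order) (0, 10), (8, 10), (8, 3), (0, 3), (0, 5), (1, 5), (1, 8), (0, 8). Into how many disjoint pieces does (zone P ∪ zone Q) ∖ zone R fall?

2

(zone P ∪ zone Q) ∖ zone R splits into 2 disjoint pieces (area 4, area 3).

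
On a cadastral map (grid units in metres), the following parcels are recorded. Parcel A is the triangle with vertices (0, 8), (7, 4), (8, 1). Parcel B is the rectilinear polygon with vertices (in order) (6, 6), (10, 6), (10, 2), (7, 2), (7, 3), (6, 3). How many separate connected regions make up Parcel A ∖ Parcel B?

1

Parcel A ∖ Parcel B is a single connected region.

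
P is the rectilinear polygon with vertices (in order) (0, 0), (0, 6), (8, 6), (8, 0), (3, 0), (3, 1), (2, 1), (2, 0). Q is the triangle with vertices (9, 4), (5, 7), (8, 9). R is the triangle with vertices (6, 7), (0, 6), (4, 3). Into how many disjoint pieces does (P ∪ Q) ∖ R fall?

1

(P ∪ Q) ∖ R is a single connected region.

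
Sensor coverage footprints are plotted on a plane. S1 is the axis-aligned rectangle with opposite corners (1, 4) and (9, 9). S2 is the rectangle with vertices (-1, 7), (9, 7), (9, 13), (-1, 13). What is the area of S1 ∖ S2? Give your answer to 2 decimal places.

|S1∩S2|: x∈[1,9], y∈[7,9] → 8·2 = 16.
|S1| = 40.
|S1 ∖ S2| = |S1| − |S1∩S2| = 40 − 16 = 24.00.

24.00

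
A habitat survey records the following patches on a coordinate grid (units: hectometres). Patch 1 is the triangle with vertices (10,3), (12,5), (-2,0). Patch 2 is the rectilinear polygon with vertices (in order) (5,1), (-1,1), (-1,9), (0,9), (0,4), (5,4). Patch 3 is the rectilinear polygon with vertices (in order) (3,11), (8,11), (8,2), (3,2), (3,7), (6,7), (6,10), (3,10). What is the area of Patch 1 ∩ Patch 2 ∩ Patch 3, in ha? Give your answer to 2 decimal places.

The intersection is the polygon with vertices (5,2), (3.6,2), (5,2.5).
By the shoelace formula its area is 0.35.

0.35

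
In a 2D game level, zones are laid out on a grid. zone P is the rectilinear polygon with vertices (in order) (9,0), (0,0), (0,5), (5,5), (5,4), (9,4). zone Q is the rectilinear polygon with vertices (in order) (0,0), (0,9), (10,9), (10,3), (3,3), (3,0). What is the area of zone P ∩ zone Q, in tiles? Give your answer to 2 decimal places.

The intersection is the polygon with vertices (0,0), (0,5), (5,5), (5,4), (9,4), (9,3), (3,3), (3,0).
By the shoelace formula its area is 23.00.

23.00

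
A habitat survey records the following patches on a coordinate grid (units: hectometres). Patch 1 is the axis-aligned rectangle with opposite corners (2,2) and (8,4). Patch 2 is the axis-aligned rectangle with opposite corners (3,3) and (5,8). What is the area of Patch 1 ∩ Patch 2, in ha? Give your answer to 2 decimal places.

|Patch 1∩Patch 2|: x∈[3,5], y∈[3,4] → 2·1 = 2.

2.00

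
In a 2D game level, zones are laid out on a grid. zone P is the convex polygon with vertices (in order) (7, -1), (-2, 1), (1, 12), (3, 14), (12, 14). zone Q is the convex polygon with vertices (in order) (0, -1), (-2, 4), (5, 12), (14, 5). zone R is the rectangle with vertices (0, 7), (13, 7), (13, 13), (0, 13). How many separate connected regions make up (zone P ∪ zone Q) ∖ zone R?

(zone P ∪ zone Q) ∖ zone R splits into 2 disjoint pieces (area 85.4554, area 9.3333).

2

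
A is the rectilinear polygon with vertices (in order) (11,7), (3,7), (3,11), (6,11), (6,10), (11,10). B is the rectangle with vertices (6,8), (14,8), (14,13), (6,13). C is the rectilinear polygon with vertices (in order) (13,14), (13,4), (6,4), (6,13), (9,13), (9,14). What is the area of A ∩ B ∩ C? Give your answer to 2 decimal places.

10.00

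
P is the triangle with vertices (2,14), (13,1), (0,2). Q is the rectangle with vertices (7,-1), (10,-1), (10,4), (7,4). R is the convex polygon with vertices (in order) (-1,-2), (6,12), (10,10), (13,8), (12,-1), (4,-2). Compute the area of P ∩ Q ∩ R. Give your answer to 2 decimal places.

7.96

The intersection is the polygon with vertices (7,4), (10,4), (10,1.231), (7,1.462).
By the shoelace formula its area is 7.96.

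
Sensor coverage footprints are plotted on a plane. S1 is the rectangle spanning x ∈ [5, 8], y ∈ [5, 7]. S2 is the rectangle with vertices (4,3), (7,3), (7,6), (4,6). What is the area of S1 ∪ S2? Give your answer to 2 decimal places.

By inclusion–exclusion:
Individual areas: |S1| = 6, |S2| = 9.
|S1∩S2|: x∈[5,7], y∈[5,6] → 2·1 = 2.
|S1 ∪ S2| = 15 − 2 = 13.00.

13.00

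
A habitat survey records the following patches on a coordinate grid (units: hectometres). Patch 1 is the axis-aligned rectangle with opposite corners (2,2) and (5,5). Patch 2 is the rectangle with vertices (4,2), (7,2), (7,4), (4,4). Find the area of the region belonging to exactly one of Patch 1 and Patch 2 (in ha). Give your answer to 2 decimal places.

11.00

|Patch 1∩Patch 2|: x∈[4,5], y∈[2,4] → 1·2 = 2.
|Patch 1 △ Patch 2| = |Patch 1| + |Patch 2| − 2·|Patch 1∩Patch 2| = 9 + 6 − 4 = 11.00.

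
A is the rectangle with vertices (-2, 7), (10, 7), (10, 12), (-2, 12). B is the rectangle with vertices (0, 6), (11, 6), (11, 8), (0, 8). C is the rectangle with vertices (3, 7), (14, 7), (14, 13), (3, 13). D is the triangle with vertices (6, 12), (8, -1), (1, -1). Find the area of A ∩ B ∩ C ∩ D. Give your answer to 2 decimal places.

2.42

The intersection is the polygon with vertices (6.615,8), (6.769,7), (4.077,7), (4.462,8).
By the shoelace formula its area is 2.42.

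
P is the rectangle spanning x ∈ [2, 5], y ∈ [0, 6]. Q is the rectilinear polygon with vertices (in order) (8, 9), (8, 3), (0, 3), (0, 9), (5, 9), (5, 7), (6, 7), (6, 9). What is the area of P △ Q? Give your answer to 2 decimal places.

46.00

|P| = 18, |Q| = 46, |P∩Q| = 9.
|P △ Q| = |P| + |Q| − 2·|P∩Q| = 18 + 46 − 18 = 46.00.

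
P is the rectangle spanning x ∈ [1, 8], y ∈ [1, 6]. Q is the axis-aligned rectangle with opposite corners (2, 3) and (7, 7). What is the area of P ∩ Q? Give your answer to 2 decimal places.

|P∩Q|: x∈[2,7], y∈[3,6] → 5·3 = 15.

15.00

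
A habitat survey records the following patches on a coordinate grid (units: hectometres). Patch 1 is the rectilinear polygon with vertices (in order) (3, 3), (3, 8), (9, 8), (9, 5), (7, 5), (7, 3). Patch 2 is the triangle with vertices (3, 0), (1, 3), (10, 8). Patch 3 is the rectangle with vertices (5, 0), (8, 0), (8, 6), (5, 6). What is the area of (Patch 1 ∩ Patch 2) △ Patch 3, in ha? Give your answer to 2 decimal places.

17.77

|Patch 1 ∩ Patch 2| = 10.0774.
|(Patch 1 ∩ Patch 2) ∩ Patch 3| = 5.152.
|(Patch 1 ∩ Patch 2) △ Patch 3| = 10.0774 + 18 − 10.304 = 17.77.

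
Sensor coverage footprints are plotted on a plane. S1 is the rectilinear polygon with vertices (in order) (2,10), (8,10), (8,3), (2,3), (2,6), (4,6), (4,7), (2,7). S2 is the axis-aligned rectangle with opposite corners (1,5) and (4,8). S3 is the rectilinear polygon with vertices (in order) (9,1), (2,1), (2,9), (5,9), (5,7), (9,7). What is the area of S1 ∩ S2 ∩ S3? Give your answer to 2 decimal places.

4.00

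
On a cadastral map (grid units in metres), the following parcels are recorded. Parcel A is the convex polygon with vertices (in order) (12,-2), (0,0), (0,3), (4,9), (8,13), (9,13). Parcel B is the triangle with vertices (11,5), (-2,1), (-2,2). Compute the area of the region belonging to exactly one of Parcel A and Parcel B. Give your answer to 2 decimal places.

106.70

|Parcel A| = 109.5, |Parcel B| = 6.5, |Parcel A∩Parcel B| = 4.6483.
|Parcel A △ Parcel B| = |Parcel A| + |Parcel B| − 2·|Parcel A∩Parcel B| = 109.5 + 6.5 − 9.2966 = 106.70.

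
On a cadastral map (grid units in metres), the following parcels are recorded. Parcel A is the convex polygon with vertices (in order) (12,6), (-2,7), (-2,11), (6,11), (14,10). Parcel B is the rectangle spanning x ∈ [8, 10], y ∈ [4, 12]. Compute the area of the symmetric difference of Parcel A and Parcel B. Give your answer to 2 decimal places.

63.36

|Parcel A| = 65, |Parcel B| = 16, |Parcel A∩Parcel B| = 8.8214.
|Parcel A △ Parcel B| = |Parcel A| + |Parcel B| − 2·|Parcel A∩Parcel B| = 65 + 16 − 17.6429 = 63.36.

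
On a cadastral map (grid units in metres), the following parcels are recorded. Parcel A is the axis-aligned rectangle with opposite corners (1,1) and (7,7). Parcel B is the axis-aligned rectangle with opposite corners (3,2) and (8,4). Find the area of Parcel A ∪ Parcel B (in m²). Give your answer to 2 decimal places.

By inclusion–exclusion:
Individual areas: |Parcel A| = 36, |Parcel B| = 10.
|Parcel A∩Parcel B|: x∈[3,7], y∈[2,4] → 4·2 = 8.
|Parcel A ∪ Parcel B| = 46 − 8 = 38.00.

38.00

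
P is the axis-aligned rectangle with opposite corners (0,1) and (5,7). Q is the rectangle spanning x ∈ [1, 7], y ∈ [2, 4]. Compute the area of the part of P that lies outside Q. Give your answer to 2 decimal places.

22.00

|P∩Q|: x∈[1,5], y∈[2,4] → 4·2 = 8.
|P| = 30.
|P ∖ Q| = |P| − |P∩Q| = 30 − 8 = 22.00.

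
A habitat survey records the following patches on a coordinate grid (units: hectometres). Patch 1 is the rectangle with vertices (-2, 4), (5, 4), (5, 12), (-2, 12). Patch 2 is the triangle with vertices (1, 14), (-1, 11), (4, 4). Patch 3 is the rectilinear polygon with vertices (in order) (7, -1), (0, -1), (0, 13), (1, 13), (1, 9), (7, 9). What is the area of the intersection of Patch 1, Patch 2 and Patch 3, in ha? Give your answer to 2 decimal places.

The intersection is the polygon with vertices (4,4), (0,9.6), (0,12), (1,12), (1,9), (2.5,9).
By the shoelace formula its area is 8.05.

8.05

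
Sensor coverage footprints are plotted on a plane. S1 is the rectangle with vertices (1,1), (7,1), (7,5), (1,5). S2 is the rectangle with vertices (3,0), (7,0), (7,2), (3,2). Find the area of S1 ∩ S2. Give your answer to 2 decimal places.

4.00

|S1∩S2|: x∈[3,7], y∈[1,2] → 4·1 = 4.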